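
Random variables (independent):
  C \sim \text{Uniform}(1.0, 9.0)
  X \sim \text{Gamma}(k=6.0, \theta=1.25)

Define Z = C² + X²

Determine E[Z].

E[Z] = E[C²] + E[X²]
E[C²] = Var(C) + E[C]² = 5.3333333 + 25 = 30.333333
E[X²] = Var(X) + E[X]² = 9.375 + 56.25 = 65.625
E[Z] = 30.333333 + 65.625 = 95.958333

95.958333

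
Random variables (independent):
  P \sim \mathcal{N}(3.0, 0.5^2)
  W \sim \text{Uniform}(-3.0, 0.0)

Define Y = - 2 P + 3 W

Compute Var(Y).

For independent RVs: Var(aX + bY) = a²Var(X) + b²Var(Y)
Var(P) = 0.25
Var(W) = 0.75
Var(Y) = (-2)²*0.25 + 3²*0.75
= 4*0.25 + 9*0.75 = 7.75

7.75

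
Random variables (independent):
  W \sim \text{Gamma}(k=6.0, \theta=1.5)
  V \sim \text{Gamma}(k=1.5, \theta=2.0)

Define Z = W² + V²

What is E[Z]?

E[Z] = E[W²] + E[V²]
E[W²] = Var(W) + E[W]² = 13.5 + 81 = 94.5
E[V²] = Var(V) + E[V]² = 6 + 9 = 15
E[Z] = 94.5 + 15 = 109.5

109.5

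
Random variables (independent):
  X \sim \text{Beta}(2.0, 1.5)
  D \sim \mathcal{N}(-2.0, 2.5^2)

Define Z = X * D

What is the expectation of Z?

For independent RVs: E[XY] = E[X]*E[Y]
E[X] = 0.57142857
E[D] = -2
E[Z] = 0.57142857 * (-2) = -1.1428571

-1.1428571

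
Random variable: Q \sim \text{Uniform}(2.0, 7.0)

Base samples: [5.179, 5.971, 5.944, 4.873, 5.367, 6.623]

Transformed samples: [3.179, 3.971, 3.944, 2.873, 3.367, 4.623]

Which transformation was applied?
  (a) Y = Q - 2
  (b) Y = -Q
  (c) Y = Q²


Checking option (a) Y = Q - 2:
  Q = 5.179 -> Y = 3.179 ✓
  Q = 5.971 -> Y = 3.971 ✓
  Q = 5.944 -> Y = 3.944 ✓
All samples match this transformation.

(a) Q - 2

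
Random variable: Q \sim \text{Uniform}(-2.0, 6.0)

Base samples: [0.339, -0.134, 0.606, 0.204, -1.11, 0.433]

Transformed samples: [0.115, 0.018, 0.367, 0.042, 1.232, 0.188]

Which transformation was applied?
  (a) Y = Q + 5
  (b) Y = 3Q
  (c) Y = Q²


Checking option (c) Y = Q²:
  Q = 0.339 -> Y = 0.115 ✓
  Q = -0.134 -> Y = 0.018 ✓
  Q = 0.606 -> Y = 0.367 ✓
All samples match this transformation.

(c) Q²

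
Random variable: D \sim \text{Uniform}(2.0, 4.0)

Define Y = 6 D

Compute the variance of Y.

For Y = aD + b: Var(Y) = a² * Var(D)
Var(D) = (4 - 2)^2/12 = 0.33333333
Var(Y) = 6² * 0.33333333 = 36 * 0.33333333 = 12

12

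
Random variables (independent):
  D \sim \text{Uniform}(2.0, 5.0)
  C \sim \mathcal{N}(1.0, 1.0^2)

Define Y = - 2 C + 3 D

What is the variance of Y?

For independent RVs: Var(aX + bY) = a²Var(X) + b²Var(Y)
Var(D) = 0.75
Var(C) = 1
Var(Y) = 3²*0.75 + (-2)²*1
= 9*0.75 + 4*1 = 10.75

10.75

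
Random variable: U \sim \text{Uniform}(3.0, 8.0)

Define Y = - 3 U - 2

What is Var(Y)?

For Y = aU + b: Var(Y) = a² * Var(U)
Var(U) = (8 - 3)^2/12 = 2.0833333
Var(Y) = (-3)² * 2.0833333 = 9 * 2.0833333 = 18.75

18.75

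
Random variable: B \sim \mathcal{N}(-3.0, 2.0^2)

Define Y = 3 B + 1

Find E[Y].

For Y = 3B + 1:
E[Y] = 3 * E[B] + 1
E[B] = -3.0 = -3
E[Y] = 3 * (-3) + 1 = -8

-8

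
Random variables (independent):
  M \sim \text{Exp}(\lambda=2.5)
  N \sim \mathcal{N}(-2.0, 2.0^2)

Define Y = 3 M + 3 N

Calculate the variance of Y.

For independent RVs: Var(aX + bY) = a²Var(X) + b²Var(Y)
Var(M) = 0.16
Var(N) = 4
Var(Y) = 3²*0.16 + 3²*4
= 9*0.16 + 9*4 = 37.44

37.44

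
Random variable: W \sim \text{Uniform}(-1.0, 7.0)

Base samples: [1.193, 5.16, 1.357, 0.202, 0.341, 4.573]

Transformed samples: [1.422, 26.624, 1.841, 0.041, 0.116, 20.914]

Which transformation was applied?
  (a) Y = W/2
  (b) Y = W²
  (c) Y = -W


Checking option (b) Y = W²:
  W = 1.193 -> Y = 1.422 ✓
  W = 5.16 -> Y = 26.624 ✓
  W = 1.357 -> Y = 1.841 ✓
All samples match this transformation.

(b) W²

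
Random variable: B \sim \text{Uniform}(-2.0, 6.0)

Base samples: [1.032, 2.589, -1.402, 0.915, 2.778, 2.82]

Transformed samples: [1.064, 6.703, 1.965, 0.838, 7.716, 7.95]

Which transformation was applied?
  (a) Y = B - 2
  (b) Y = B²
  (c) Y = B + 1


Checking option (b) Y = B²:
  B = 1.032 -> Y = 1.064 ✓
  B = 2.589 -> Y = 6.703 ✓
  B = -1.402 -> Y = 1.965 ✓
All samples match this transformation.

(b) B²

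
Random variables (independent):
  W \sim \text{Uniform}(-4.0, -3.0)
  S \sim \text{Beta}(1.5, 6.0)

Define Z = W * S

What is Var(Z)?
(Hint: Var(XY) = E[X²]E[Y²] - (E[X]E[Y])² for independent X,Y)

Var(XY) = E[X²]E[Y²] - (E[X]E[Y])²
E[W] = -3.5, Var(W) = 0.083333333
E[S] = 0.2, Var(S) = 0.018823529
E[W²] = 0.083333333 + (-3.5)² = 12.333333
E[S²] = 0.018823529 + 0.2² = 0.058823529
Var(Z) = 12.333333*0.058823529 - (-3.5*0.2)²
= 0.7254902 - 0.49 = 0.2354902

0.2354902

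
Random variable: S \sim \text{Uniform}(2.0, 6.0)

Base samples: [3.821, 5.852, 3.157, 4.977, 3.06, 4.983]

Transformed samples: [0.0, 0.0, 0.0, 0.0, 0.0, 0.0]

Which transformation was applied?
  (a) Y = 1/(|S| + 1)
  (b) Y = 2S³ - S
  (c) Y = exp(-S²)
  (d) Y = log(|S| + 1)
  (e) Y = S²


Checking option (c) Y = exp(-S²):
  S = 3.821 -> Y = 0.0 ✓
  S = 5.852 -> Y = 0.0 ✓
  S = 3.157 -> Y = 0.0 ✓
All samples match this transformation.

(c) exp(-S²)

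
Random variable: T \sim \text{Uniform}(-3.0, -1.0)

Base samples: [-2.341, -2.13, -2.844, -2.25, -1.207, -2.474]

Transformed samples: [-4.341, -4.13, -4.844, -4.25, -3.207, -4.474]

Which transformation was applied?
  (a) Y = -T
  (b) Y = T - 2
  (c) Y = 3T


Checking option (b) Y = T - 2:
  T = -2.341 -> Y = -4.341 ✓
  T = -2.13 -> Y = -4.13 ✓
  T = -2.844 -> Y = -4.844 ✓
All samples match this transformation.

(b) T - 2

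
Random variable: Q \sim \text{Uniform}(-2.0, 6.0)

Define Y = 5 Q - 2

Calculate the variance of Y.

For Y = aQ + b: Var(Y) = a² * Var(Q)
Var(Q) = (6 + 2)^2/12 = 5.3333333
Var(Y) = 5² * 5.3333333 = 25 * 5.3333333 = 133.33333

133.33333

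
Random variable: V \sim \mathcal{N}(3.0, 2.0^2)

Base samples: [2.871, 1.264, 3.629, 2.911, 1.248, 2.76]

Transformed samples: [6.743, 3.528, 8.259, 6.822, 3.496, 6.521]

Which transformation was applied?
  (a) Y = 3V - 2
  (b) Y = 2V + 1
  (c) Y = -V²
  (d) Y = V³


Checking option (b) Y = 2V + 1:
  V = 2.871 -> Y = 6.743 ✓
  V = 1.264 -> Y = 3.528 ✓
  V = 3.629 -> Y = 8.259 ✓
All samples match this transformation.

(b) 2V + 1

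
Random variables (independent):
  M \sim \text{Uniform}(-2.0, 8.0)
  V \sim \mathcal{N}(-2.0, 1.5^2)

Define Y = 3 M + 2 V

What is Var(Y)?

For independent RVs: Var(aX + bY) = a²Var(X) + b²Var(Y)
Var(M) = 8.3333333
Var(V) = 2.25
Var(Y) = 3²*8.3333333 + 2²*2.25
= 9*8.3333333 + 4*2.25 = 84

84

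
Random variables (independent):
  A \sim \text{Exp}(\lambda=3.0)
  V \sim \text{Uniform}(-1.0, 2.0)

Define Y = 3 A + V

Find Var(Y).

For independent RVs: Var(aX + bY) = a²Var(X) + b²Var(Y)
Var(A) = 0.11111111
Var(V) = 0.75
Var(Y) = 3²*0.11111111 + 1²*0.75
= 9*0.11111111 + 1*0.75 = 1.75

1.75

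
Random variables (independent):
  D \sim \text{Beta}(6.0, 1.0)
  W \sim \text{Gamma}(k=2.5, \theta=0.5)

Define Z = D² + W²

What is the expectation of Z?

E[Z] = E[D²] + E[W²]
E[D²] = Var(D) + E[D]² = 0.015306122 + 0.73469388 = 0.75
E[W²] = Var(W) + E[W]² = 0.625 + 1.5625 = 2.1875
E[Z] = 0.75 + 2.1875 = 2.9375

2.9375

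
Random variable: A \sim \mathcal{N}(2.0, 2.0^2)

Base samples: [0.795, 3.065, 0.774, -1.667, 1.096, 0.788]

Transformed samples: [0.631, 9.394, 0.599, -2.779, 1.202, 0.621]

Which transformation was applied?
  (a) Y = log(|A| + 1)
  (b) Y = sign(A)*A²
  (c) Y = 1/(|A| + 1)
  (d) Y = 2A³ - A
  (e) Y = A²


Checking option (b) Y = sign(A)*A²:
  A = 0.795 -> Y = 0.631 ✓
  A = 3.065 -> Y = 9.394 ✓
  A = 0.774 -> Y = 0.599 ✓
All samples match this transformation.

(b) sign(A)*A²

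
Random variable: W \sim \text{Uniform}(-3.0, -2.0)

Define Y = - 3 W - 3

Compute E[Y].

For Y = -3W - 3:
E[Y] = -3 * E[W] - 3
E[W] = (-3 - 2)/2 = -2.5
E[Y] = -3 * (-2.5) - 3 = 4.5

4.5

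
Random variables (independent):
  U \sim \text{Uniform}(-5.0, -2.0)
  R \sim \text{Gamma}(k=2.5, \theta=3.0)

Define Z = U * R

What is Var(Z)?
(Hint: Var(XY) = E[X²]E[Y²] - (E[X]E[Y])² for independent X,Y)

Var(XY) = E[X²]E[Y²] - (E[X]E[Y])²
E[U] = -3.5, Var(U) = 0.75
E[R] = 7.5, Var(R) = 22.5
E[U²] = 0.75 + (-3.5)² = 13
E[R²] = 22.5 + 7.5² = 78.75
Var(Z) = 13*78.75 - (-3.5*7.5)²
= 1023.75 - 689.0625 = 334.6875

334.6875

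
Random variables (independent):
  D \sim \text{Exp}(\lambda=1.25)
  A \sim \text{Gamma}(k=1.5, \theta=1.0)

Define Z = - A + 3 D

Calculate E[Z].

E[Z] = 3*E[D] - 1*E[A]
E[D] = 0.8
E[A] = 1.5
E[Z] = 3*0.8 - 1*1.5 = 0.9

0.9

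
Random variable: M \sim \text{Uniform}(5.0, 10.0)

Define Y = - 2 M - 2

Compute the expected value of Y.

For Y = -2M - 2:
E[Y] = -2 * E[M] - 2
E[M] = (5 + 10)/2 = 7.5
E[Y] = -2 * 7.5 - 2 = -17

-17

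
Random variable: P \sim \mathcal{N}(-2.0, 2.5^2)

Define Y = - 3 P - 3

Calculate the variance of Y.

For Y = aP + b: Var(Y) = a² * Var(P)
Var(P) = 2.5^2 = 6.25
Var(Y) = (-3)² * 6.25 = 9 * 6.25 = 56.25

56.25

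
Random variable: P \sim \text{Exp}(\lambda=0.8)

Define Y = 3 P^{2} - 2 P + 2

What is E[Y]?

E[Y] = 3*E[P²] - 2*E[P] + 2
E[P] = 1.25
E[P²] = Var(P) + (E[P])² = 1.5625 + 1.5625 = 3.125
E[Y] = 3*3.125 - 2*1.25 + 2 = 8.875

8.875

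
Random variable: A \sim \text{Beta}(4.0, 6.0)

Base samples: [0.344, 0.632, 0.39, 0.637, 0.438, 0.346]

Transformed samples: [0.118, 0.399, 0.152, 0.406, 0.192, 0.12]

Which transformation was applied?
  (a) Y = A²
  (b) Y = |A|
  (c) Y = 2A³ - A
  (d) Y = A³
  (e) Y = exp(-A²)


Checking option (a) Y = A²:
  A = 0.344 -> Y = 0.118 ✓
  A = 0.632 -> Y = 0.399 ✓
  A = 0.39 -> Y = 0.152 ✓
All samples match this transformation.

(a) A²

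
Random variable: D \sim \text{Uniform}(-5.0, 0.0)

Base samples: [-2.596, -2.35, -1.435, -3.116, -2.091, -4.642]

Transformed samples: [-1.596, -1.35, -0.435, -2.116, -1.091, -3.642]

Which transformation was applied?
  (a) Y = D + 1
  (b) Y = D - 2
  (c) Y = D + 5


Checking option (a) Y = D + 1:
  D = -2.596 -> Y = -1.596 ✓
  D = -2.35 -> Y = -1.35 ✓
  D = -1.435 -> Y = -0.435 ✓
All samples match this transformation.

(a) D + 1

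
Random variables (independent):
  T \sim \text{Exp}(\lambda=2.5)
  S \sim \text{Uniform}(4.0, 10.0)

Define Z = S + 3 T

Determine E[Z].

E[Z] = 3*E[T] + 1*E[S]
E[T] = 0.4
E[S] = 7
E[Z] = 3*0.4 + 1*7 = 8.2

8.2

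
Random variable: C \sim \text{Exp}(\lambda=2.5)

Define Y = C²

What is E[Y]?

Using E[X²] = Var(X) + (E[X])²:
E[C] = 0.4
Var(C) = 1/2.5^2 = 0.16
E[C²] = 0.16 + 0.4² = 0.16 + 0.16 = 0.32

0.32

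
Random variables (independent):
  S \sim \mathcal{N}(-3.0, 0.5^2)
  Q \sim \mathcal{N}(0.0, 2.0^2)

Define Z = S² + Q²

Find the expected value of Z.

E[Z] = E[S²] + E[Q²]
E[S²] = Var(S) + E[S]² = 0.25 + 9 = 9.25
E[Q²] = Var(Q) + E[Q]² = 4 + 0 = 4
E[Z] = 9.25 + 4 = 13.25

13.25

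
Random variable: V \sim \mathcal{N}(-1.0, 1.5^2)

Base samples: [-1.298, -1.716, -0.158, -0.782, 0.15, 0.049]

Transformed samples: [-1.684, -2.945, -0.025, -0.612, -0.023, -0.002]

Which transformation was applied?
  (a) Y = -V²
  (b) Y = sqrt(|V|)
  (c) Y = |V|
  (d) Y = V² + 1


Checking option (a) Y = -V²:
  V = -1.298 -> Y = -1.684 ✓
  V = -1.716 -> Y = -2.945 ✓
  V = -0.158 -> Y = -0.025 ✓
All samples match this transformation.

(a) -V²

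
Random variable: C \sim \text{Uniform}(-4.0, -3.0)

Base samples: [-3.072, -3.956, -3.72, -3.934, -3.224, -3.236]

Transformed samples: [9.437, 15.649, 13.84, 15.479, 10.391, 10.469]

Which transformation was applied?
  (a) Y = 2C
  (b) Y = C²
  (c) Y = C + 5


Checking option (b) Y = C²:
  C = -3.072 -> Y = 9.437 ✓
  C = -3.956 -> Y = 15.649 ✓
  C = -3.72 -> Y = 13.84 ✓
All samples match this transformation.

(b) C²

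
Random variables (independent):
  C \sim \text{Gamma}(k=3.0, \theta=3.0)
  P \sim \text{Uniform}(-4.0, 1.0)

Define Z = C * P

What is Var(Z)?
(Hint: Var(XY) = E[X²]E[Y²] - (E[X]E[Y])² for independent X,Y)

Var(XY) = E[X²]E[Y²] - (E[X]E[Y])²
E[C] = 9, Var(C) = 27
E[P] = -1.5, Var(P) = 2.0833333
E[C²] = 27 + 9² = 108
E[P²] = 2.0833333 + (-1.5)² = 4.3333333
Var(Z) = 108*4.3333333 - (9*(-1.5))²
= 468 - 182.25 = 285.75

285.75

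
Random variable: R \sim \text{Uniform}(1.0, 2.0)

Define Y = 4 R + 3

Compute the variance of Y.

For Y = aR + b: Var(Y) = a² * Var(R)
Var(R) = (2 - 1)^2/12 = 0.083333333
Var(Y) = 4² * 0.083333333 = 16 * 0.083333333 = 1.3333333

1.3333333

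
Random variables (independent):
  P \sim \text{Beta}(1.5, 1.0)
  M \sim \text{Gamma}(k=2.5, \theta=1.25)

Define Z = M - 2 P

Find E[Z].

E[Z] = -2*E[P] + 1*E[M]
E[P] = 0.6
E[M] = 3.125
E[Z] = -2*0.6 + 1*3.125 = 1.925

1.925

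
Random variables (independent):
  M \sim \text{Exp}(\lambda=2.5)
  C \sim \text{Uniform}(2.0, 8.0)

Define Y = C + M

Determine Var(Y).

For independent RVs: Var(aX + bY) = a²Var(X) + b²Var(Y)
Var(M) = 0.16
Var(C) = 3
Var(Y) = 1²*0.16 + 1²*3
= 1*0.16 + 1*3 = 3.16

3.16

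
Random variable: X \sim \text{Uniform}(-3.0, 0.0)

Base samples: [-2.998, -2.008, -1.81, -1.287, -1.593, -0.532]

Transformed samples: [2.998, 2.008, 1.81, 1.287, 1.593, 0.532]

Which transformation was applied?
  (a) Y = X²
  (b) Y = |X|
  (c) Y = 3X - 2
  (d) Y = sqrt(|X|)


Checking option (b) Y = |X|:
  X = -2.998 -> Y = 2.998 ✓
  X = -2.008 -> Y = 2.008 ✓
  X = -1.81 -> Y = 1.81 ✓
All samples match this transformation.

(b) |X|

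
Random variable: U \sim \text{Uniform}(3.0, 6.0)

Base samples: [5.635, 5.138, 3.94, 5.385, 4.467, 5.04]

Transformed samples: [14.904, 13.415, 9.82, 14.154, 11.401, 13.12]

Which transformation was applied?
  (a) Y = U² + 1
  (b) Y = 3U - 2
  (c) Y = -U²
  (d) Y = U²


Checking option (b) Y = 3U - 2:
  U = 5.635 -> Y = 14.904 ✓
  U = 5.138 -> Y = 13.415 ✓
  U = 3.94 -> Y = 9.82 ✓
All samples match this transformation.

(b) 3U - 2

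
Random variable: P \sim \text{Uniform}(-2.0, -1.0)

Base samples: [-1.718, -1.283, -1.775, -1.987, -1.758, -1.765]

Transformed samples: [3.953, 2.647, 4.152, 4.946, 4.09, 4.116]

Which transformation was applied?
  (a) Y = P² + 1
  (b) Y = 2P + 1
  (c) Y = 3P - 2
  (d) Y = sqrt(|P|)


Checking option (a) Y = P² + 1:
  P = -1.718 -> Y = 3.953 ✓
  P = -1.283 -> Y = 2.647 ✓
  P = -1.775 -> Y = 4.152 ✓
All samples match this transformation.

(a) P² + 1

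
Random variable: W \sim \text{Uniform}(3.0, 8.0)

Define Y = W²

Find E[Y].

E[W²] = Var(W) + (E[W])² = 2.0833333 + 30.25 = 32.333333

32.333333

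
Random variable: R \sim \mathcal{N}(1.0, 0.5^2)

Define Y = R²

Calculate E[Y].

E[R²] = Var(R) + (E[R])² = 0.25 + 1 = 1.25

1.25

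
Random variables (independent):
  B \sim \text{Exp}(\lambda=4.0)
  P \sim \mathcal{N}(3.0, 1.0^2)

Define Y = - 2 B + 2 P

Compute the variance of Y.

For independent RVs: Var(aX + bY) = a²Var(X) + b²Var(Y)
Var(B) = 0.0625
Var(P) = 1
Var(Y) = (-2)²*0.0625 + 2²*1
= 4*0.0625 + 4*1 = 4.25

4.25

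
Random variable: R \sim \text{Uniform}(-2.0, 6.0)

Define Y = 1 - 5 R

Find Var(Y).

For Y = aR + b: Var(Y) = a² * Var(R)
Var(R) = (6 + 2)^2/12 = 5.3333333
Var(Y) = (-5)² * 5.3333333 = 25 * 5.3333333 = 133.33333

133.33333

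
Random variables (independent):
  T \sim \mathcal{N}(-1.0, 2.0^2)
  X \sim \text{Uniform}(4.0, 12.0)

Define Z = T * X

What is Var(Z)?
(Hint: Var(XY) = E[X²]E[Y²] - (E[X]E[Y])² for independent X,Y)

Var(XY) = E[X²]E[Y²] - (E[X]E[Y])²
E[T] = -1, Var(T) = 4
E[X] = 8, Var(X) = 5.3333333
E[T²] = 4 + (-1)² = 5
E[X²] = 5.3333333 + 8² = 69.333333
Var(Z) = 5*69.333333 - (-1*8)²
= 346.66667 - 64 = 282.66667

282.66667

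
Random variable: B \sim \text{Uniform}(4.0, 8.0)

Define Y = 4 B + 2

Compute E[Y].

For Y = 4B + 2:
E[Y] = 4 * E[B] + 2
E[B] = (4 + 8)/2 = 6
E[Y] = 4 * 6 + 2 = 26

26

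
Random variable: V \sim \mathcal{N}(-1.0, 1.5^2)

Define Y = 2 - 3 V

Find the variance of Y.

For Y = aV + b: Var(Y) = a² * Var(V)
Var(V) = 1.5^2 = 2.25
Var(Y) = (-3)² * 2.25 = 9 * 2.25 = 20.25

20.25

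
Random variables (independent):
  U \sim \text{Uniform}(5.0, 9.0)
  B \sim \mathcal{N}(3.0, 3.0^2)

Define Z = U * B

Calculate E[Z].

For independent RVs: E[XY] = E[X]*E[Y]
E[U] = 7
E[B] = 3
E[Z] = 7 * 3 = 21

21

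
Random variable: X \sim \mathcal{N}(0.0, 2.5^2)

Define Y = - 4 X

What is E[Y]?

For Y = -4X:
E[Y] = -4 * E[X]
E[X] = 0.0 = 0
E[Y] = -4 * 0 = 0

0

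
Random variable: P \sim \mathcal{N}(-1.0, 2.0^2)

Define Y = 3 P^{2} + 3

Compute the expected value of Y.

E[Y] = 3*E[P²] + 3
E[P] = -1
E[P²] = Var(P) + (E[P])² = 4 + 1 = 5
E[Y] = 3*5 + 3 = 18

18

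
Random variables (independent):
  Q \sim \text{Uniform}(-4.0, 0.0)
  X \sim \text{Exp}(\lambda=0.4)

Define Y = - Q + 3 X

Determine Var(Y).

For independent RVs: Var(aX + bY) = a²Var(X) + b²Var(Y)
Var(Q) = 1.3333333
Var(X) = 6.25
Var(Y) = (-1)²*1.3333333 + 3²*6.25
= 1*1.3333333 + 9*6.25 = 57.583333

57.583333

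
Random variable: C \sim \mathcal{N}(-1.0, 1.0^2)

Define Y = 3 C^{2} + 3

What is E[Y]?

E[Y] = 3*E[C²] + 3
E[C] = -1
E[C²] = Var(C) + (E[C])² = 1 + 1 = 2
E[Y] = 3*2 + 3 = 9

9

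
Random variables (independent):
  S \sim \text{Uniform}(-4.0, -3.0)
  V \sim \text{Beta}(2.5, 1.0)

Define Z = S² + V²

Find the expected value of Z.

E[Z] = E[S²] + E[V²]
E[S²] = Var(S) + E[S]² = 0.083333333 + 12.25 = 12.333333
E[V²] = Var(V) + E[V]² = 0.045351474 + 0.51020408 = 0.55555556
E[Z] = 12.333333 + 0.55555556 = 12.888889

12.888889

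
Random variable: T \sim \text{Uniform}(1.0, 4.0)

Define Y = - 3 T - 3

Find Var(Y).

For Y = aT + b: Var(Y) = a² * Var(T)
Var(T) = (4 - 1)^2/12 = 0.75
Var(Y) = (-3)² * 0.75 = 9 * 0.75 = 6.75

6.75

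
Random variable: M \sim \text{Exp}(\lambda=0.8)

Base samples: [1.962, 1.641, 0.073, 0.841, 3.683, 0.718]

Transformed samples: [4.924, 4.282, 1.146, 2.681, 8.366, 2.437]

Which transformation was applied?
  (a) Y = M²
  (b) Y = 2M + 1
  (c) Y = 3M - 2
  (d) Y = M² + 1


Checking option (b) Y = 2M + 1:
  M = 1.962 -> Y = 4.924 ✓
  M = 1.641 -> Y = 4.282 ✓
  M = 0.073 -> Y = 1.146 ✓
All samples match this transformation.

(b) 2M + 1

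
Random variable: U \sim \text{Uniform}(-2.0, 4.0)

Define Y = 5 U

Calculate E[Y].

For Y = 5U:
E[Y] = 5 * E[U]
E[U] = (-2 + 4)/2 = 1
E[Y] = 5 * 1 = 5

5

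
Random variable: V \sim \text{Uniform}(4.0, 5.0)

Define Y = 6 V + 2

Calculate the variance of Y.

For Y = aV + b: Var(Y) = a² * Var(V)
Var(V) = (5 - 4)^2/12 = 0.083333333
Var(Y) = 6² * 0.083333333 = 36 * 0.083333333 = 3

3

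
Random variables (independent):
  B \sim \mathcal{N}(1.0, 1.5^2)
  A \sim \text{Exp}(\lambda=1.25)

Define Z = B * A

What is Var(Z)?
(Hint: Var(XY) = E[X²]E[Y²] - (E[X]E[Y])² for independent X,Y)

Var(XY) = E[X²]E[Y²] - (E[X]E[Y])²
E[B] = 1, Var(B) = 2.25
E[A] = 0.8, Var(A) = 0.64
E[B²] = 2.25 + 1² = 3.25
E[A²] = 0.64 + 0.8² = 1.28
Var(Z) = 3.25*1.28 - (1*0.8)²
= 4.16 - 0.64 = 3.52

3.52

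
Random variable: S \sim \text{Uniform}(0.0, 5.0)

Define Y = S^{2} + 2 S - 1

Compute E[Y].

E[Y] = 1*E[S²] + 2*E[S] - 1
E[S] = 2.5
E[S²] = Var(S) + (E[S])² = 2.0833333 + 6.25 = 8.3333333
E[Y] = 1*8.3333333 + 2*2.5 - 1 = 12.333333

12.333333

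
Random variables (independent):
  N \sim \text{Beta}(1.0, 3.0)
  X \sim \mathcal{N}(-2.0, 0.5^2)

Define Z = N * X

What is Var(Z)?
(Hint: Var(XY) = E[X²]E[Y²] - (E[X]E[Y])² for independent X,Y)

Var(XY) = E[X²]E[Y²] - (E[X]E[Y])²
E[N] = 0.25, Var(N) = 0.0375
E[X] = -2, Var(X) = 0.25
E[N²] = 0.0375 + 0.25² = 0.1
E[X²] = 0.25 + (-2)² = 4.25
Var(Z) = 0.1*4.25 - (0.25*(-2))²
= 0.425 - 0.25 = 0.175

0.175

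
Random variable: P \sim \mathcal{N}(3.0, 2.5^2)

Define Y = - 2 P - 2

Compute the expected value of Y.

For Y = -2P - 2:
E[Y] = -2 * E[P] - 2
E[P] = 3.0 = 3
E[Y] = -2 * 3 - 2 = -8

-8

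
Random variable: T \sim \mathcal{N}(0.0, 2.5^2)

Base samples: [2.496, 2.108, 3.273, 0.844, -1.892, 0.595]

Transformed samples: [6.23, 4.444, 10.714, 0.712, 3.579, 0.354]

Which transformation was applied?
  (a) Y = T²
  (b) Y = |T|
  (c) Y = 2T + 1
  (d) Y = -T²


Checking option (a) Y = T²:
  T = 2.496 -> Y = 6.23 ✓
  T = 2.108 -> Y = 4.444 ✓
  T = 3.273 -> Y = 10.714 ✓
All samples match this transformation.

(a) T²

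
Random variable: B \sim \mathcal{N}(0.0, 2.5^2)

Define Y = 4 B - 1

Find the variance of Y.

For Y = aB + b: Var(Y) = a² * Var(B)
Var(B) = 2.5^2 = 6.25
Var(Y) = 4² * 6.25 = 16 * 6.25 = 100

100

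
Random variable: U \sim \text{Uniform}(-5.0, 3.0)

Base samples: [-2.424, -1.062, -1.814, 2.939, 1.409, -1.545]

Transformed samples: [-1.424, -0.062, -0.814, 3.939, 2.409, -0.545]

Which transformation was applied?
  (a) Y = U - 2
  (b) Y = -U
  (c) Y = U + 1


Checking option (c) Y = U + 1:
  U = -2.424 -> Y = -1.424 ✓
  U = -1.062 -> Y = -0.062 ✓
  U = -1.814 -> Y = -0.814 ✓
All samples match this transformation.

(c) U + 1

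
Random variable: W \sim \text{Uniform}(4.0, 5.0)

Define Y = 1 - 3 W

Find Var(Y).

For Y = aW + b: Var(Y) = a² * Var(W)
Var(W) = (5 - 4)^2/12 = 0.083333333
Var(Y) = (-3)² * 0.083333333 = 9 * 0.083333333 = 0.75

0.75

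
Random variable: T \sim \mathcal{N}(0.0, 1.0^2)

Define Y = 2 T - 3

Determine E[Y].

For Y = 2T - 3:
E[Y] = 2 * E[T] - 3
E[T] = 0.0 = 0
E[Y] = 2 * 0 - 3 = -3

-3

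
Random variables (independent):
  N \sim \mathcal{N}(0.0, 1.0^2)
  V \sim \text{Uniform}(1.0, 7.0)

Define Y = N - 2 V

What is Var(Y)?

For independent RVs: Var(aX + bY) = a²Var(X) + b²Var(Y)
Var(N) = 1
Var(V) = 3
Var(Y) = 1²*1 + (-2)²*3
= 1*1 + 4*3 = 13

13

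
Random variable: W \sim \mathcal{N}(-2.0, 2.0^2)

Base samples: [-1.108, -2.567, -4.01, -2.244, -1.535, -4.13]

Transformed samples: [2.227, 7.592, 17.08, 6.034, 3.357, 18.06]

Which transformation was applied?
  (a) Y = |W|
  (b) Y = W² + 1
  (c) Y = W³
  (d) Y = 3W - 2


Checking option (b) Y = W² + 1:
  W = -1.108 -> Y = 2.227 ✓
  W = -2.567 -> Y = 7.592 ✓
  W = -4.01 -> Y = 17.08 ✓
All samples match this transformation.

(b) W² + 1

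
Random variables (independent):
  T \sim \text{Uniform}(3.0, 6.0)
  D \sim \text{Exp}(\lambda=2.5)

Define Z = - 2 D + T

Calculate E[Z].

E[Z] = 1*E[T] - 2*E[D]
E[T] = 4.5
E[D] = 0.4
E[Z] = 1*4.5 - 2*0.4 = 3.7

3.7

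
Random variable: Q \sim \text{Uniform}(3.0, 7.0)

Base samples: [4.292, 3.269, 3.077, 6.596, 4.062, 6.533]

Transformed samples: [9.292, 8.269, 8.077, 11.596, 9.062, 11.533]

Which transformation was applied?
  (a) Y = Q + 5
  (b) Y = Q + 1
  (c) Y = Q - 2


Checking option (a) Y = Q + 5:
  Q = 4.292 -> Y = 9.292 ✓
  Q = 3.269 -> Y = 8.269 ✓
  Q = 3.077 -> Y = 8.077 ✓
All samples match this transformation.

(a) Q + 5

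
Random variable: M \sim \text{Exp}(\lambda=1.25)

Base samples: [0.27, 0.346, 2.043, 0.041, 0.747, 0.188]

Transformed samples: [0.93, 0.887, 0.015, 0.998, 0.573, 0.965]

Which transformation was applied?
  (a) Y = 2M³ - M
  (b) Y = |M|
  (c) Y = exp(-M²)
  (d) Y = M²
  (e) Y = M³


Checking option (c) Y = exp(-M²):
  M = 0.27 -> Y = 0.93 ✓
  M = 0.346 -> Y = 0.887 ✓
  M = 2.043 -> Y = 0.015 ✓
All samples match this transformation.

(c) exp(-M²)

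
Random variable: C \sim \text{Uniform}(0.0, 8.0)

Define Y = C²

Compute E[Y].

Using E[X²] = Var(X) + (E[X])²:
E[C] = 4
Var(C) = (8 - 0)^2/12 = 5.3333333
E[C²] = 5.3333333 + 4² = 5.3333333 + 16 = 21.333333

21.333333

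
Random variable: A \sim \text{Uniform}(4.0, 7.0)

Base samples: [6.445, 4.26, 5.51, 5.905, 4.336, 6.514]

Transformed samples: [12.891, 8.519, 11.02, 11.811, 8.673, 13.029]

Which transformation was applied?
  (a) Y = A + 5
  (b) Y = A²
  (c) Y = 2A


Checking option (c) Y = 2A:
  A = 6.445 -> Y = 12.891 ✓
  A = 4.26 -> Y = 8.519 ✓
  A = 5.51 -> Y = 11.02 ✓
All samples match this transformation.

(c) 2A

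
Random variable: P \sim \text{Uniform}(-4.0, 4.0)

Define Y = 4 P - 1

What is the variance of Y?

For Y = aP + b: Var(Y) = a² * Var(P)
Var(P) = (4 + 4)^2/12 = 5.3333333
Var(Y) = 4² * 5.3333333 = 16 * 5.3333333 = 85.333333

85.333333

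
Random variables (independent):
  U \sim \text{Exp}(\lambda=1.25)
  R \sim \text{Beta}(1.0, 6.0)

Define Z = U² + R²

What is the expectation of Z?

E[Z] = E[U²] + E[R²]
E[U²] = Var(U) + E[U]² = 0.64 + 0.64 = 1.28
E[R²] = Var(R) + E[R]² = 0.015306122 + 0.020408163 = 0.035714286
E[Z] = 1.28 + 0.035714286 = 1.3157143

1.3157143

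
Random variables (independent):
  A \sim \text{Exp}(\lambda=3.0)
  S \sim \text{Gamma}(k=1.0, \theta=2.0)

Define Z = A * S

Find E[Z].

For independent RVs: E[XY] = E[X]*E[Y]
E[A] = 0.33333333
E[S] = 2
E[Z] = 0.33333333 * 2 = 0.66666667

0.66666667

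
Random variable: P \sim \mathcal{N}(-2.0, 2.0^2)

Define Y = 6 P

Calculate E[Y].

For Y = 6P:
E[Y] = 6 * E[P]
E[P] = -2.0 = -2
E[Y] = 6 * (-2) = -12

-12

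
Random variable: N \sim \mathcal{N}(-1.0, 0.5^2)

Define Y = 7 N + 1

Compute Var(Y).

For Y = aN + b: Var(Y) = a² * Var(N)
Var(N) = 0.5^2 = 0.25
Var(Y) = 7² * 0.25 = 49 * 0.25 = 12.25

12.25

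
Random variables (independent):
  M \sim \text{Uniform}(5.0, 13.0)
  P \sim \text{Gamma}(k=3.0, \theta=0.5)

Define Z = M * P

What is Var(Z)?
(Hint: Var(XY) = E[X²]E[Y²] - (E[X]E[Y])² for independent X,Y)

Var(XY) = E[X²]E[Y²] - (E[X]E[Y])²
E[M] = 9, Var(M) = 5.3333333
E[P] = 1.5, Var(P) = 0.75
E[M²] = 5.3333333 + 9² = 86.333333
E[P²] = 0.75 + 1.5² = 3
Var(Z) = 86.333333*3 - (9*1.5)²
= 259 - 182.25 = 76.75

76.75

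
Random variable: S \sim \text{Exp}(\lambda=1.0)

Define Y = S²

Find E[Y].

E[S²] = Var(S) + (E[S])² = 1 + 1 = 2

2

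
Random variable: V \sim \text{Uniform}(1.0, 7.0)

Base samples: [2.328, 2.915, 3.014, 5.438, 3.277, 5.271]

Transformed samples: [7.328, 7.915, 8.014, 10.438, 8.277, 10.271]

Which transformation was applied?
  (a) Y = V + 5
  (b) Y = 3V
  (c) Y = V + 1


Checking option (a) Y = V + 5:
  V = 2.328 -> Y = 7.328 ✓
  V = 2.915 -> Y = 7.915 ✓
  V = 3.014 -> Y = 8.014 ✓
All samples match this transformation.

(a) V + 5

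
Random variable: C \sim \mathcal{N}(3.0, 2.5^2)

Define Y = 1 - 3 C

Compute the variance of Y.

For Y = aC + b: Var(Y) = a² * Var(C)
Var(C) = 2.5^2 = 6.25
Var(Y) = (-3)² * 6.25 = 9 * 6.25 = 56.25

56.25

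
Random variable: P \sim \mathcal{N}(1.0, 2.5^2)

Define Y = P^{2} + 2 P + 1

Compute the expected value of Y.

E[Y] = 1*E[P²] + 2*E[P] + 1
E[P] = 1
E[P²] = Var(P) + (E[P])² = 6.25 + 1 = 7.25
E[Y] = 1*7.25 + 2*1 + 1 = 10.25

10.25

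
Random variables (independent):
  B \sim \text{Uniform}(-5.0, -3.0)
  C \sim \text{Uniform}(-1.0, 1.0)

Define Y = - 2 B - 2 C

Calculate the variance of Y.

For independent RVs: Var(aX + bY) = a²Var(X) + b²Var(Y)
Var(B) = 0.33333333
Var(C) = 0.33333333
Var(Y) = (-2)²*0.33333333 + (-2)²*0.33333333
= 4*0.33333333 + 4*0.33333333 = 2.6666667

2.6666667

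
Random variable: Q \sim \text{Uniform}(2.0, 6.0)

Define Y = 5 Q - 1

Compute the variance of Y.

For Y = aQ + b: Var(Y) = a² * Var(Q)
Var(Q) = (6 - 2)^2/12 = 1.3333333
Var(Y) = 5² * 1.3333333 = 25 * 1.3333333 = 33.333333

33.333333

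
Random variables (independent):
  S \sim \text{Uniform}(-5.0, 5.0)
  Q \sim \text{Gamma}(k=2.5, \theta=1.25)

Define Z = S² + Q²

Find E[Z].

E[Z] = E[S²] + E[Q²]
E[S²] = Var(S) + E[S]² = 8.3333333 + 0 = 8.3333333
E[Q²] = Var(Q) + E[Q]² = 3.90625 + 9.765625 = 13.671875
E[Z] = 8.3333333 + 13.671875 = 22.005208

22.005208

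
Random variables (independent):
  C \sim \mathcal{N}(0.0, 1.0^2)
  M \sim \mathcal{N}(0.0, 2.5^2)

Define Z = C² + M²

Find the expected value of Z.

E[Z] = E[C²] + E[M²]
E[C²] = Var(C) + E[C]² = 1 + 0 = 1
E[M²] = Var(M) + E[M]² = 6.25 + 0 = 6.25
E[Z] = 1 + 6.25 = 7.25

7.25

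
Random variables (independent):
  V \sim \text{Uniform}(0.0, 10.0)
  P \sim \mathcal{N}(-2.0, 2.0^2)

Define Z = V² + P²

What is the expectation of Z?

E[Z] = E[V²] + E[P²]
E[V²] = Var(V) + E[V]² = 8.3333333 + 25 = 33.333333
E[P²] = Var(P) + E[P]² = 4 + 4 = 8
E[Z] = 33.333333 + 8 = 41.333333

41.333333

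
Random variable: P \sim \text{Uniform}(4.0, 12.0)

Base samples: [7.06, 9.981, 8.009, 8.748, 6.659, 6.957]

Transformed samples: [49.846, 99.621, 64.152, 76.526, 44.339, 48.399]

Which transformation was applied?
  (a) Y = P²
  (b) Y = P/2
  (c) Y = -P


Checking option (a) Y = P²:
  P = 7.06 -> Y = 49.846 ✓
  P = 9.981 -> Y = 99.621 ✓
  P = 8.009 -> Y = 64.152 ✓
All samples match this transformation.

(a) P²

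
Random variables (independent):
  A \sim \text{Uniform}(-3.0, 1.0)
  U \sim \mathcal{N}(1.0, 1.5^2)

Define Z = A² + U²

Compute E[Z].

E[Z] = E[A²] + E[U²]
E[A²] = Var(A) + E[A]² = 1.3333333 + 1 = 2.3333333
E[U²] = Var(U) + E[U]² = 2.25 + 1 = 3.25
E[Z] = 2.3333333 + 3.25 = 5.5833333

5.5833333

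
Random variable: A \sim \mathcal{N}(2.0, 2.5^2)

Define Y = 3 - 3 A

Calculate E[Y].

For Y = -3A + 3:
E[Y] = -3 * E[A] + 3
E[A] = 2.0 = 2
E[Y] = -3 * 2 + 3 = -3

-3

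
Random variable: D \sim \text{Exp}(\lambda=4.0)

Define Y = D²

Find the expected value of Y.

Using E[X²] = Var(X) + (E[X])²:
E[D] = 0.25
Var(D) = 1/4.0^2 = 0.0625
E[D²] = 0.0625 + 0.25² = 0.0625 + 0.0625 = 0.125

0.125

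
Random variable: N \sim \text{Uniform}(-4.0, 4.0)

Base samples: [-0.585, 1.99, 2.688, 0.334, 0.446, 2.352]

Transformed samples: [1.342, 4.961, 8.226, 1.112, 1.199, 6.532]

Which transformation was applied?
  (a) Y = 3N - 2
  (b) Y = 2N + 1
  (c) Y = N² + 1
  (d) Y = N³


Checking option (c) Y = N² + 1:
  N = -0.585 -> Y = 1.342 ✓
  N = 1.99 -> Y = 4.961 ✓
  N = 2.688 -> Y = 8.226 ✓
All samples match this transformation.

(c) N² + 1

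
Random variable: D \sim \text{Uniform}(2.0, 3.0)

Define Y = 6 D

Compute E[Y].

For Y = 6D:
E[Y] = 6 * E[D]
E[D] = (2 + 3)/2 = 2.5
E[Y] = 6 * 2.5 = 15

15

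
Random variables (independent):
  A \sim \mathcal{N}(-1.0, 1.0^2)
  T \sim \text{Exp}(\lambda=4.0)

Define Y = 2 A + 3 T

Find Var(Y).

For independent RVs: Var(aX + bY) = a²Var(X) + b²Var(Y)
Var(A) = 1
Var(T) = 0.0625
Var(Y) = 2²*1 + 3²*0.0625
= 4*1 + 9*0.0625 = 4.5625

4.5625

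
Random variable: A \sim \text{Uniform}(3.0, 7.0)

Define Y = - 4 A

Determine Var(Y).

For Y = aA + b: Var(Y) = a² * Var(A)
Var(A) = (7 - 3)^2/12 = 1.3333333
Var(Y) = (-4)² * 1.3333333 = 16 * 1.3333333 = 21.333333

21.333333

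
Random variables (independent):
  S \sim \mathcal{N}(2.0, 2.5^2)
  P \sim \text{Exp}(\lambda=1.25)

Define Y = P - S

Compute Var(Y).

For independent RVs: Var(aX + bY) = a²Var(X) + b²Var(Y)
Var(S) = 6.25
Var(P) = 0.64
Var(Y) = (-1)²*6.25 + 1²*0.64
= 1*6.25 + 1*0.64 = 6.89

6.89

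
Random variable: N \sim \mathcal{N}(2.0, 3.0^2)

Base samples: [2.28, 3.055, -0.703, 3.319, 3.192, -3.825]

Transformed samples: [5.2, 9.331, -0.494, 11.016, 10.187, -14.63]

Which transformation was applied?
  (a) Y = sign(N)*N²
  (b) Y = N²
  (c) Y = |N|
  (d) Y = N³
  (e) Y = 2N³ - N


Checking option (a) Y = sign(N)*N²:
  N = 2.28 -> Y = 5.2 ✓
  N = 3.055 -> Y = 9.331 ✓
  N = -0.703 -> Y = -0.494 ✓
All samples match this transformation.

(a) sign(N)*N²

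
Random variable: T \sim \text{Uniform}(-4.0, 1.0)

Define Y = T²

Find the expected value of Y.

E[T²] = Var(T) + (E[T])² = 2.0833333 + 2.25 = 4.3333333

4.3333333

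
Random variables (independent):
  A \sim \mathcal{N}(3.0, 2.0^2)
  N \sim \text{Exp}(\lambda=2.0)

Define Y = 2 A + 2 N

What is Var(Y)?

For independent RVs: Var(aX + bY) = a²Var(X) + b²Var(Y)
Var(A) = 4
Var(N) = 0.25
Var(Y) = 2²*4 + 2²*0.25
= 4*4 + 4*0.25 = 17

17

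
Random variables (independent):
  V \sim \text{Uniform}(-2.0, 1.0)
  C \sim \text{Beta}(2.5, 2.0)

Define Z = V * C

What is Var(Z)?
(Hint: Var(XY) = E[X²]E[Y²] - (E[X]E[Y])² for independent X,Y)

Var(XY) = E[X²]E[Y²] - (E[X]E[Y])²
E[V] = -0.5, Var(V) = 0.75
E[C] = 0.55555556, Var(C) = 0.044893378
E[V²] = 0.75 + (-0.5)² = 1
E[C²] = 0.044893378 + 0.55555556² = 0.35353535
Var(Z) = 1*0.35353535 - (-0.5*0.55555556)²
= 0.35353535 - 0.077160494 = 0.27637486

0.27637486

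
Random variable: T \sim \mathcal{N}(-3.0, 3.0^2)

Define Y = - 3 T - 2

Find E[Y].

For Y = -3T - 2:
E[Y] = -3 * E[T] - 2
E[T] = -3.0 = -3
E[Y] = -3 * (-3) - 2 = 7

7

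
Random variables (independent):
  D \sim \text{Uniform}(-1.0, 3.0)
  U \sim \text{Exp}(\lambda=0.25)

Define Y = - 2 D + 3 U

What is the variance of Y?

For independent RVs: Var(aX + bY) = a²Var(X) + b²Var(Y)
Var(D) = 1.3333333
Var(U) = 16
Var(Y) = (-2)²*1.3333333 + 3²*16
= 4*1.3333333 + 9*16 = 149.33333

149.33333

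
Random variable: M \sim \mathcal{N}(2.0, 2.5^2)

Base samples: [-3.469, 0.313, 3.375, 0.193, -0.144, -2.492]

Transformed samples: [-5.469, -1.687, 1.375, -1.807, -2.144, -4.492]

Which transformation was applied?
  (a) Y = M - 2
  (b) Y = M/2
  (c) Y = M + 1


Checking option (a) Y = M - 2:
  M = -3.469 -> Y = -5.469 ✓
  M = 0.313 -> Y = -1.687 ✓
  M = 3.375 -> Y = 1.375 ✓
All samples match this transformation.

(a) M - 2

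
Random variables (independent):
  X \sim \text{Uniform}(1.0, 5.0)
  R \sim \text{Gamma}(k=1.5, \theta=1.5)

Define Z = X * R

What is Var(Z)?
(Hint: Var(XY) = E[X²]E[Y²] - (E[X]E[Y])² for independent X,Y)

Var(XY) = E[X²]E[Y²] - (E[X]E[Y])²
E[X] = 3, Var(X) = 1.3333333
E[R] = 2.25, Var(R) = 3.375
E[X²] = 1.3333333 + 3² = 10.333333
E[R²] = 3.375 + 2.25² = 8.4375
Var(Z) = 10.333333*8.4375 - (3*2.25)²
= 87.1875 - 45.5625 = 41.625

41.625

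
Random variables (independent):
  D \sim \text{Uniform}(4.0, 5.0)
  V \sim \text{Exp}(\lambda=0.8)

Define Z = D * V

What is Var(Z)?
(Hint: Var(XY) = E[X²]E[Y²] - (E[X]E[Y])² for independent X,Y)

Var(XY) = E[X²]E[Y²] - (E[X]E[Y])²
E[D] = 4.5, Var(D) = 0.083333333
E[V] = 1.25, Var(V) = 1.5625
E[D²] = 0.083333333 + 4.5² = 20.333333
E[V²] = 1.5625 + 1.25² = 3.125
Var(Z) = 20.333333*3.125 - (4.5*1.25)²
= 63.541667 - 31.640625 = 31.901042

31.901042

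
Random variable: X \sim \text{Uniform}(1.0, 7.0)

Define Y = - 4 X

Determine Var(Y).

For Y = aX + b: Var(Y) = a² * Var(X)
Var(X) = (7 - 1)^2/12 = 3
Var(Y) = (-4)² * 3 = 16 * 3 = 48

48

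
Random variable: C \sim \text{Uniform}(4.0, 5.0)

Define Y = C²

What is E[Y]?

E[C²] = Var(C) + (E[C])² = 0.083333333 + 20.25 = 20.333333

20.333333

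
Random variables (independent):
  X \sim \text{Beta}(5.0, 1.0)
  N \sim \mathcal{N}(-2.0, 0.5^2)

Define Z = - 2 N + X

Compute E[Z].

E[Z] = 1*E[X] - 2*E[N]
E[X] = 0.83333333
E[N] = -2
E[Z] = 1*0.83333333 - 2*(-2) = 4.8333333

4.8333333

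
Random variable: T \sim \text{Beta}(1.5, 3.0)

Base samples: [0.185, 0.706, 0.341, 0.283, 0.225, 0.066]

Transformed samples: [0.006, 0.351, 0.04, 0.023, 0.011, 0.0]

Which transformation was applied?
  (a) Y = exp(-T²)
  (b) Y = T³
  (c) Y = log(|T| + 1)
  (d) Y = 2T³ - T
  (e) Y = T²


Checking option (b) Y = T³:
  T = 0.185 -> Y = 0.006 ✓
  T = 0.706 -> Y = 0.351 ✓
  T = 0.341 -> Y = 0.04 ✓
All samples match this transformation.

(b) T³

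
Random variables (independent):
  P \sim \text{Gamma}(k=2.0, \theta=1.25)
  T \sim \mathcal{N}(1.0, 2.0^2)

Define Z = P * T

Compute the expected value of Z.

For independent RVs: E[XY] = E[X]*E[Y]
E[P] = 2.5
E[T] = 1
E[Z] = 2.5 * 1 = 2.5

2.5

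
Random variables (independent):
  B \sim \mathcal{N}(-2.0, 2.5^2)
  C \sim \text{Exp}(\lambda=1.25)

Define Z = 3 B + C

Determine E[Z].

E[Z] = 3*E[B] + 1*E[C]
E[B] = -2
E[C] = 0.8
E[Z] = 3*(-2) + 1*0.8 = -5.2

-5.2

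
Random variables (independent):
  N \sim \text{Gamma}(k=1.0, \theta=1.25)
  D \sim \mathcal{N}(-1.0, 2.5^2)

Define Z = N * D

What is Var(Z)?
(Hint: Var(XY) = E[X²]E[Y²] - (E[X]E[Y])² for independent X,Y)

Var(XY) = E[X²]E[Y²] - (E[X]E[Y])²
E[N] = 1.25, Var(N) = 1.5625
E[D] = -1, Var(D) = 6.25
E[N²] = 1.5625 + 1.25² = 3.125
E[D²] = 6.25 + (-1)² = 7.25
Var(Z) = 3.125*7.25 - (1.25*(-1))²
= 22.65625 - 1.5625 = 21.09375

21.09375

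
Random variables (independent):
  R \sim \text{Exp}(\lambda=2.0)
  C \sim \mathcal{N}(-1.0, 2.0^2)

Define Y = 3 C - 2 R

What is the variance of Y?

For independent RVs: Var(aX + bY) = a²Var(X) + b²Var(Y)
Var(R) = 0.25
Var(C) = 4
Var(Y) = (-2)²*0.25 + 3²*4
= 4*0.25 + 9*4 = 37

37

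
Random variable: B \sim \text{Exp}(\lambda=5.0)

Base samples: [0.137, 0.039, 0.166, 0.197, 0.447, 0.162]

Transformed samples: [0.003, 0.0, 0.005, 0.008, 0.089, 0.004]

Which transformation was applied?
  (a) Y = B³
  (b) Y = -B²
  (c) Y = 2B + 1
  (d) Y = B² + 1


Checking option (a) Y = B³:
  B = 0.137 -> Y = 0.003 ✓
  B = 0.039 -> Y = 0.0 ✓
  B = 0.166 -> Y = 0.005 ✓
All samples match this transformation.

(a) B³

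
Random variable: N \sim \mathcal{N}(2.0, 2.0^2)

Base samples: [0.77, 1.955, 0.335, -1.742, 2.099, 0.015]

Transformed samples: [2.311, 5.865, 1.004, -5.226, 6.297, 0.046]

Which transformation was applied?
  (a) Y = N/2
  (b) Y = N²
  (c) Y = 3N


Checking option (c) Y = 3N:
  N = 0.77 -> Y = 2.311 ✓
  N = 1.955 -> Y = 5.865 ✓
  N = 0.335 -> Y = 1.004 ✓
All samples match this transformation.

(c) 3N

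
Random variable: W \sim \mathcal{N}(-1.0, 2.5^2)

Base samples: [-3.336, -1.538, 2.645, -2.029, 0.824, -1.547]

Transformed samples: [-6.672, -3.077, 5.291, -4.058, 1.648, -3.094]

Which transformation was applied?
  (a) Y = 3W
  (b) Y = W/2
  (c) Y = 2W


Checking option (c) Y = 2W:
  W = -3.336 -> Y = -6.672 ✓
  W = -1.538 -> Y = -3.077 ✓
  W = 2.645 -> Y = 5.291 ✓
All samples match this transformation.

(c) 2W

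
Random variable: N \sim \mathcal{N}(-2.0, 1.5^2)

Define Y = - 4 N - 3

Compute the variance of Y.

For Y = aN + b: Var(Y) = a² * Var(N)
Var(N) = 1.5^2 = 2.25
Var(Y) = (-4)² * 2.25 = 16 * 2.25 = 36

36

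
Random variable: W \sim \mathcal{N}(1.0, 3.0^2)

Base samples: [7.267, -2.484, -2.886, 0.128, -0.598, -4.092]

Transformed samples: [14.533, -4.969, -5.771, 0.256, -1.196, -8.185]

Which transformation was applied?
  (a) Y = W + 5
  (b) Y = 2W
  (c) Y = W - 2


Checking option (b) Y = 2W:
  W = 7.267 -> Y = 14.533 ✓
  W = -2.484 -> Y = -4.969 ✓
  W = -2.886 -> Y = -5.771 ✓
All samples match this transformation.

(b) 2W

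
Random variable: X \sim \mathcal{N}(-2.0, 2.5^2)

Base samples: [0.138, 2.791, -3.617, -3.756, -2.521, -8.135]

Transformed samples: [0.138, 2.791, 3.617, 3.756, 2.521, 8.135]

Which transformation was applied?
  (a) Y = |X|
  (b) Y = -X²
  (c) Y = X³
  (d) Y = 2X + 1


Checking option (a) Y = |X|:
  X = 0.138 -> Y = 0.138 ✓
  X = 2.791 -> Y = 2.791 ✓
  X = -3.617 -> Y = 3.617 ✓
All samples match this transformation.

(a) |X|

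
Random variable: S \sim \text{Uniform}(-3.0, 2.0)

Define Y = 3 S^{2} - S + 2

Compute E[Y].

E[Y] = 3*E[S²] - 1*E[S] + 2
E[S] = -0.5
E[S²] = Var(S) + (E[S])² = 2.0833333 + 0.25 = 2.3333333
E[Y] = 3*2.3333333 - 1*(-0.5) + 2 = 9.5

9.5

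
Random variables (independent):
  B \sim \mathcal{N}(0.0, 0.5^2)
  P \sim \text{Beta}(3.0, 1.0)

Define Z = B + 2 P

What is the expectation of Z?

E[Z] = 1*E[B] + 2*E[P]
E[B] = 0
E[P] = 0.75
E[Z] = 1*0 + 2*0.75 = 1.5

1.5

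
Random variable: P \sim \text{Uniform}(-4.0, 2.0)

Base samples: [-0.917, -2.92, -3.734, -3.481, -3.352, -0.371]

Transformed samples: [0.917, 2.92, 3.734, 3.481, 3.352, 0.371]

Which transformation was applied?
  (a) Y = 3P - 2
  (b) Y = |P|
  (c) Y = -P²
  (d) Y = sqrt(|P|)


Checking option (b) Y = |P|:
  P = -0.917 -> Y = 0.917 ✓
  P = -2.92 -> Y = 2.92 ✓
  P = -3.734 -> Y = 3.734 ✓
All samples match this transformation.

(b) |P|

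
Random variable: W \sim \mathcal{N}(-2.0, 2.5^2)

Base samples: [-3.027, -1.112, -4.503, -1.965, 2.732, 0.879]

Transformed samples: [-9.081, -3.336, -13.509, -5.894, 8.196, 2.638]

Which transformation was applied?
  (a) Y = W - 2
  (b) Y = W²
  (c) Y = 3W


Checking option (c) Y = 3W:
  W = -3.027 -> Y = -9.081 ✓
  W = -1.112 -> Y = -3.336 ✓
  W = -4.503 -> Y = -13.509 ✓
All samples match this transformation.

(c) 3W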